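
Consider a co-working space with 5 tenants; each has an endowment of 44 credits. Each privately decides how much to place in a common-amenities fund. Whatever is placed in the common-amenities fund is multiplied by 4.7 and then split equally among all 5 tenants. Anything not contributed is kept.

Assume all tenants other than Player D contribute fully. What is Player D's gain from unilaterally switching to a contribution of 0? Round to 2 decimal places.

Switching from a contribution of 44 to 0 lets Player D keep an extra 44 credits, but lowers the common-amenities fund by 44, which costs Player D their own share of that drop: 4.7/5 × 44 = 41.36.
Net gain = 44 − 41.36 = 2.64. The private return per contributed unit (0.9400) is below 1, so free-riding is indeed the best response regardless of what the others do.

2.64 credits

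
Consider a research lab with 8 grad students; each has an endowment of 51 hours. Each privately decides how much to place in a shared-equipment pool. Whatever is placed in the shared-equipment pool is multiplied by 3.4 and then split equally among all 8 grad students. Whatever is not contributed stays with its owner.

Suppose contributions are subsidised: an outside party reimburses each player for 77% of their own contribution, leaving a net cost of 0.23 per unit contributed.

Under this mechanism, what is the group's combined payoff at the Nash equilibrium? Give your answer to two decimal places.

1701.36 hours

The effective private return per unit is now (3.4/8) / 0.23 = 1.8478 > 1, so every player's dominant strategy flips to full contribution.
At the Nash equilibrium everyone contributes 51. Group total payoff = 8 × (51 × 0.77 + 3.4 × 51) = 1701.36.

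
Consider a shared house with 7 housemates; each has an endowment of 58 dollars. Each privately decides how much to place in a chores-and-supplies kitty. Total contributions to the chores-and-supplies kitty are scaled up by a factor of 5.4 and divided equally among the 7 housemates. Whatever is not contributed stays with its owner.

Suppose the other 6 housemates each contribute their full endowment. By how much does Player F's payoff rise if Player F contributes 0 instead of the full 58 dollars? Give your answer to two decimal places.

13.26 dollars

Switching from a contribution of 58 to 0 lets Player F keep an extra 58 dollars, but lowers the chores-and-supplies kitty by 58, which costs Player F their own share of that drop: 5.4/7 × 58 = 44.74.
Net gain = 58 − 44.74 = 13.26. The private return per contributed unit (0.7714) is below 1, so free-riding is indeed the best response regardless of what the others do.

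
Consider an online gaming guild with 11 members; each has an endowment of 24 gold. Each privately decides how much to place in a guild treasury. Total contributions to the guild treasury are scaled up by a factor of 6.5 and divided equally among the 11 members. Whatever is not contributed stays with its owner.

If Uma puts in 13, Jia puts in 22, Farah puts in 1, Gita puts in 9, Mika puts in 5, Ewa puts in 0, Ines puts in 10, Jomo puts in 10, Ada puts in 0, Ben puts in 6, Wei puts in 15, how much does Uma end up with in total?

64.77 gold

Total contributed: 13 + 22 + 1 + 9 + 5 + 0 + 10 + 10 + 0 + 6 + 15 = 91.
Each receives 6.5 × 91 / 11 = 53.77 from the guild treasury.
Uma keeps 24 − 13 = 11, so Uma's payoff is 11 + 53.77 = 64.77.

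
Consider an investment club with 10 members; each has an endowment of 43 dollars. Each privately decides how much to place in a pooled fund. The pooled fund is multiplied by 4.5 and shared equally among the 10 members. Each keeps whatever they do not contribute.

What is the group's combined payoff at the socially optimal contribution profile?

1935.00 dollars

Each contributed unit returns 4.500 to the group as a whole (0.4500 to each of 10 players), which exceeds 1, so the social optimum is full contribution: group total = 4.500 × 430 = 1935.00.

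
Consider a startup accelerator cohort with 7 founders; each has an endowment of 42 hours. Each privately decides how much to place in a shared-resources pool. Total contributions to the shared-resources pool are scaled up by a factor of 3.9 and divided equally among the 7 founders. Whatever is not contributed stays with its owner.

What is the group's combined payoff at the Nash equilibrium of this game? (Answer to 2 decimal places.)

294.00 hours

Each contributed unit returns 3.9/7 = 0.5571 to its contributor — below 1 — so contributing 0 is dominant for every player. At the Nash equilibrium everyone keeps their 42, and the group total is 7 × 42 = 294.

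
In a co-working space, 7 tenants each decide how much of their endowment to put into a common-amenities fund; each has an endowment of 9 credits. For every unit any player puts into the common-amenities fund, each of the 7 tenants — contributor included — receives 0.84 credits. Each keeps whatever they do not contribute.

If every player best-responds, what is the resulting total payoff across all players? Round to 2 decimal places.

63.00 credits

The private return per contributed unit is 0.84 < 1, so contributing 0 is dominant for every player. At the Nash equilibrium everyone keeps their 9, and the group total is 7 × 9 = 63.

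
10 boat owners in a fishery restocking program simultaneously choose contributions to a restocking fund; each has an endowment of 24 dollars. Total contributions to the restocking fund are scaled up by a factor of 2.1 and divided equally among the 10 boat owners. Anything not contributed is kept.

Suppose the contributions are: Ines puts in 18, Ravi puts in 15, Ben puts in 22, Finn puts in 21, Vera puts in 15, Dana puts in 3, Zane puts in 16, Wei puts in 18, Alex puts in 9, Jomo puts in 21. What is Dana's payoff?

Total contributed: 18 + 15 + 22 + 21 + 15 + 3 + 16 + 18 + 9 + 21 = 158.
Each receives 2.1 × 158 / 10 = 33.18 from the restocking fund.
Dana keeps 24 − 3 = 21, so Dana's payoff is 21 + 33.18 = 54.18.

54.18 dollars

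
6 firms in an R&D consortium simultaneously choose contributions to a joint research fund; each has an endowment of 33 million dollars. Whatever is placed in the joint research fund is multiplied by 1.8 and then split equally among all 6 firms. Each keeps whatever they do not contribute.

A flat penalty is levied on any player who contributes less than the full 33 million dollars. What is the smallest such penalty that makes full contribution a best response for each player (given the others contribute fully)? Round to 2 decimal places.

Given the others contribute fully, the best deviation is to contribute 0 (any partial contribution still incurs the fine and gives up units whose private return 0.3000 is below 1).
Deviating from 33 to 0 saves 33 million dollars but forfeits the deviator's share of the drop in the joint research fund: 1.8/6 × 33 = 9.90.
So the deviation gain is 33 − 9.90 = 23.10, and the fine must be at least 23.10 million dollars to wipe it out.

23.10 million dollars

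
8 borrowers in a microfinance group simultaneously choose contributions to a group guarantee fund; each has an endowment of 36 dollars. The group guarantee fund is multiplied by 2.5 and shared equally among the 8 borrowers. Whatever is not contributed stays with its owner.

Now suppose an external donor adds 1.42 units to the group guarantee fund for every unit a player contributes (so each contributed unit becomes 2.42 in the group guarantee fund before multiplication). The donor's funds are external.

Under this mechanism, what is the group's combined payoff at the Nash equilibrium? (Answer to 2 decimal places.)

With the mechanism, a contributed unit returns 2.5 × 2.42 / 8 = 0.7563 per unit of net cost — still below 1 — so contributing 0 remains dominant for every player.
At the Nash equilibrium no one contributes; group total payoff = 8 × 36 = 288.

288.00 dollars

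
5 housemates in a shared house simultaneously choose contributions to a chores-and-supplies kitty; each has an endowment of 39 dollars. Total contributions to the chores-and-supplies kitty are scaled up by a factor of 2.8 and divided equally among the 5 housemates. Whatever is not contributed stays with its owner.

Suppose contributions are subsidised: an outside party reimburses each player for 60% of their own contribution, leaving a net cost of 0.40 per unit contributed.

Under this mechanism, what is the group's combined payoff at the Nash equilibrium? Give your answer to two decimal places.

Under the mechanism each unit contributed yields (2.8/5) / 0.40 = 1.4000 back to its contributor per unit of net cost, which exceeds 1, making full contribution the dominant choice for everyone.
At the Nash equilibrium everyone contributes 39. Group total payoff = 5 × (39 × 0.60 + 2.8 × 39) = 663.00.

663.00 dollars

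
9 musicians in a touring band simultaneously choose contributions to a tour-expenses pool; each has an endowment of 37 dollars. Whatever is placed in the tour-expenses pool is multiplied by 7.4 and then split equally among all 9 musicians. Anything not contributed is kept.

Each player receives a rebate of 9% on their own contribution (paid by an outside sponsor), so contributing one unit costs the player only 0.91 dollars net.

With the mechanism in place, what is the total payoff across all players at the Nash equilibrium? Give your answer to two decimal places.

333.00 dollars

The effective private return is (7.4/9) / 0.91 = 0.9035, which is still under 1, so the mechanism doesn't change anyone's dominant strategy: zero contribution.
Everyone keeps their endowment and the group total is 9 × 37 = 333.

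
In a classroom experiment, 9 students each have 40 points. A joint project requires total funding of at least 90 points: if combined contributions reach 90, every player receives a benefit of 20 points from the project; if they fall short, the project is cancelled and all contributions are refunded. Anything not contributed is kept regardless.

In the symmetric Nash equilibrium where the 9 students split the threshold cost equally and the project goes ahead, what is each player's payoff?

50 points

Equal share of the threshold: 90/9 = 10.
At this profile no one gains by cutting their contribution: any cut drops the total below 90, the project is cancelled, contributions are refunded, and the deviator ends with 40, which is less than 40 − 10 + 20 = 50. Contributing more than 10 just wastes the excess. So contributing exactly 10 is a best response.
Each player's payoff: 40 − 10 + 20 = 50.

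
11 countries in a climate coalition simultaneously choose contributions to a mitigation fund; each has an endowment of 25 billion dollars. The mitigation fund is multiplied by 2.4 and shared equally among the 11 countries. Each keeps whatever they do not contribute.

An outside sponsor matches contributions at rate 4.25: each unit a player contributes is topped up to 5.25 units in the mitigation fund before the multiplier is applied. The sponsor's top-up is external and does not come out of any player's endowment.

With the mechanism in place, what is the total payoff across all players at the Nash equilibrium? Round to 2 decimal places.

3465.00 billion dollars

Under the mechanism each unit contributed yields 2.4 × 5.25 / 11 = 1.1455 back to its contributor per unit of net cost, which exceeds 1, making full contribution the dominant choice for everyone.
At the Nash equilibrium everyone contributes 25. Group total payoff = 2.4 × 5.25 × 275 = 3465.00.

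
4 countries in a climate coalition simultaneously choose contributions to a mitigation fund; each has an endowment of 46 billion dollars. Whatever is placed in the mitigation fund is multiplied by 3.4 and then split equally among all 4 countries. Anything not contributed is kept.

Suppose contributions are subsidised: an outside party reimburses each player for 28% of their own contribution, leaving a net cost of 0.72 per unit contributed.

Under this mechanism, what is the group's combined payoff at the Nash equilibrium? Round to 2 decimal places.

The effective private return per unit is now (3.4/4) / 0.72 = 1.1806 > 1, so every player's dominant strategy flips to full contribution.
So the Nash equilibrium is full contribution by all 4; the group earns 4 × (46 × 0.28 + 3.4 × 46) = 677.12.

677.12 billion dollars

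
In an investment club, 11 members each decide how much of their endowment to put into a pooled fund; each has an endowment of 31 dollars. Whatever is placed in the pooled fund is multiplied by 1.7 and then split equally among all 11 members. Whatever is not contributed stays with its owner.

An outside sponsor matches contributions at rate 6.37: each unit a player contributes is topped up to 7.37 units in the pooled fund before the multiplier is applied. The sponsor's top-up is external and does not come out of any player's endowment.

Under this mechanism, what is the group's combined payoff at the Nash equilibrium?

The effective private return per unit is now 1.7 × 7.37 / 11 = 1.1390 > 1, so every player's dominant strategy flips to full contribution.
So the Nash equilibrium is full contribution by all 11; the group earns 1.7 × 7.37 × 341 = 4272.39.

4272.39 dollars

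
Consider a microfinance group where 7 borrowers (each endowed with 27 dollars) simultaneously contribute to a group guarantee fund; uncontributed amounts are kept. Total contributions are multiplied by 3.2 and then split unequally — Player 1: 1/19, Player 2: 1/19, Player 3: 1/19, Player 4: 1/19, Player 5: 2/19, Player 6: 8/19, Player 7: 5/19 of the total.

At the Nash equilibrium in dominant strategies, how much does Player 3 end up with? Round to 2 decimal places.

31.55 dollars

Player j's private return per contributed unit is 3.2 × (j's share). Contributing is weakly dominant for j when that share is at least 1/3.2 = 0.3125, and contributing 0 is dominant otherwise.
Player 6 alone (share 8/19) is above the threshold, contributing 27; the remaining 6 contribute 0. Total contributed: 27.
Player 3 keeps 27 and receives 3.2 × 27 × 1/19 = 4.55 from the group guarantee fund, for a payoff of 31.55.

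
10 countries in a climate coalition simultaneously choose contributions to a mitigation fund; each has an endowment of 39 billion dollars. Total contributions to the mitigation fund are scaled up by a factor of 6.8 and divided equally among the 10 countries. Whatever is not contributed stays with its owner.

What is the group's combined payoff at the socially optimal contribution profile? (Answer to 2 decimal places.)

2652.00 billion dollars

Each contributed unit returns 6.800 to the group as a whole (0.6800 to each of 10 players), which exceeds 1, so the social optimum is full contribution: group total = 6.800 × 390 = 2652.00.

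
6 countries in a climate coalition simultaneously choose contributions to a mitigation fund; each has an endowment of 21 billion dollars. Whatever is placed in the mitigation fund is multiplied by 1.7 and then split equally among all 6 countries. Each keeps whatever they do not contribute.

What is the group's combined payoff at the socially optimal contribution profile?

214.20 billion dollars

Each contributed unit returns 1.700 to the group as a whole (0.2833 to each of 6 players), which exceeds 1, so the social optimum is full contribution: group total = 1.700 × 126 = 214.20.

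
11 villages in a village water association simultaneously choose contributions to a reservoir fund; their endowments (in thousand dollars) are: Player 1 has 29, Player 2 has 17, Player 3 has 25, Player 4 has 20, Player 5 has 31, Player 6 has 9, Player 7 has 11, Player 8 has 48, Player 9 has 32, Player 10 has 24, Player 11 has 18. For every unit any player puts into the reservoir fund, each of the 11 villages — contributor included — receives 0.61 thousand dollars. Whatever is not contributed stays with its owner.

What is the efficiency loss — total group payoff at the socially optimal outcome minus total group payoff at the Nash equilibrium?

1507.44 thousand dollars

The private return per contributed unit is 0.61 < 1 for everyone, so the Nash equilibrium is zero contribution and the group total is Σ E_j = 29 + 17 + 25 + 20 + 31 + 9 + 11 + 48 + 32 + 24 + 18 = 264.
Each contributed unit returns 6.710 to the group, so the social optimum is full contribution by everyone: group total = 6.710 × 264 = 1771.44.
Efficiency loss = (6.710 − 1) × 264 = 1507.44.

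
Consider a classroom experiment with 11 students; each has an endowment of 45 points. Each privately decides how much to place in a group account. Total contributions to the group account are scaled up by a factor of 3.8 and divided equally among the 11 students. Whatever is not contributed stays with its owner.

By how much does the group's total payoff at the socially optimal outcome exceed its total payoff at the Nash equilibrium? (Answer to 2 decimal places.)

Each contributed unit returns 3.8/11 = 0.3455 to its contributor — below 1 — so contributing 0 is dominant for every player. At the Nash equilibrium everyone keeps their 45, and the group total is 11 × 45 = 495.
Each contributed unit returns 3.800 to the group as a whole (0.3455 to each of 11 players), which exceeds 1, so the social optimum is full contribution: group total = 3.800 × 495 = 1881.00.
Efficiency loss = 1881.00 − 495 = 1386.00.

1386.00 points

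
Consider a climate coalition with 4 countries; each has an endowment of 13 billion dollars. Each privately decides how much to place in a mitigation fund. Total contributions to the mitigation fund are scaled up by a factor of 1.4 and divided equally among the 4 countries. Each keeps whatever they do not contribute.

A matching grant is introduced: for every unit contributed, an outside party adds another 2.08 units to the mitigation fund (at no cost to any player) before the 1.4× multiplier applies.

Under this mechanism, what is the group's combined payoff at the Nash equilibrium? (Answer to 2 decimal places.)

With the mechanism, a contributed unit returns 1.4 × 3.08 / 4 = 1.0780 per unit of net cost to the contributor — now above 1 — so contributing fully is weakly dominant for every player.
So the Nash equilibrium is full contribution by all 4; the group earns 1.4 × 3.08 × 52 = 224.22.

224.22 billion dollars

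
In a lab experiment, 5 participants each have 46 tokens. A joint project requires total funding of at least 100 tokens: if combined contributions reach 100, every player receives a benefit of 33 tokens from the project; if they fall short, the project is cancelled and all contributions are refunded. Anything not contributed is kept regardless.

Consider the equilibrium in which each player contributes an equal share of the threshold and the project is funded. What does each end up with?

Equal share of the threshold: 100/5 = 20.
At this profile no one gains by cutting their contribution: any cut drops the total below 100, the project is cancelled, contributions are refunded, and the deviator ends with 46, which is less than 46 − 20 + 33 = 59. Contributing more than 20 just wastes the excess. So contributing exactly 20 is a best response.
Each player's payoff: 46 − 20 + 33 = 59.

59 tokens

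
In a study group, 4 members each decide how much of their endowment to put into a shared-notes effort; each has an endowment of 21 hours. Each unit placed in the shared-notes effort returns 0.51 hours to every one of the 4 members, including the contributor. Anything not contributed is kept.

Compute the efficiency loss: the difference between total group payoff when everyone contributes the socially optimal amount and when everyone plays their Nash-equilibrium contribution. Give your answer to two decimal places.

The private return per contributed unit is 0.51 < 1, so contributing 0 is dominant for every player. At the Nash equilibrium everyone keeps their 21, and the group total is 4 × 21 = 84.
Each contributed unit returns 2.040 to the group as a whole (0.51 to each of 4 players), which exceeds 1, so the social optimum is full contribution: group total = 2.040 × 84 = 171.36.
Efficiency loss = 171.36 − 84 = 87.36.

87.36 hours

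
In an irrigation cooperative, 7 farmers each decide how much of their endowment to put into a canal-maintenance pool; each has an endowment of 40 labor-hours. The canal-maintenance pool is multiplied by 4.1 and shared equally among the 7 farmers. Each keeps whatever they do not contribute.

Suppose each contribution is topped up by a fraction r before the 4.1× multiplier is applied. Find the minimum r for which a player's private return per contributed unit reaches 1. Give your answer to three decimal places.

0.707

With matching at rate r, one contributed unit becomes (1 + r) in the canal-maintenance pool and returns 4.1 × (1 + r) / 7 to the contributor.
Setting this equal to 1: 1 + r = 7/4.1 = 1.7073.
So the minimum matching rate is r = 1.7073 − 1 = 0.707.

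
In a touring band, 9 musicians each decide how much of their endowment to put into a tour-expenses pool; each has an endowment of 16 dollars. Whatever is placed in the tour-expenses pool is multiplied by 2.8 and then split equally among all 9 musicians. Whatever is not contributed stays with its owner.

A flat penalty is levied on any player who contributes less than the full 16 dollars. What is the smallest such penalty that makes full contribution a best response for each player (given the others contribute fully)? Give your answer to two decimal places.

Given the others contribute fully, the best deviation is to contribute 0 (any partial contribution still incurs the fine and gives up units whose private return 0.3111 is below 1).
Deviating from 16 to 0 saves 16 dollars but forfeits the deviator's share of the drop in the tour-expenses pool: 2.8/9 × 16 = 4.98.
So the deviation gain is 16 − 4.98 = 11.02, and the fine must be at least 11.02 dollars to wipe it out.

11.02 dollars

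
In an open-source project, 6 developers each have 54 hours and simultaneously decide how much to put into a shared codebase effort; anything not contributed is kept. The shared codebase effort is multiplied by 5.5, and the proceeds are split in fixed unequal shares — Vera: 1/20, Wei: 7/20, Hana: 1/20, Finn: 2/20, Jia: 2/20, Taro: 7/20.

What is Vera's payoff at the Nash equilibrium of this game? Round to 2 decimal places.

83.70 hours

Player j's private return per contributed unit is 5.5 × (j's share). Contributing is weakly dominant for j when that share is at least 1/5.5 = 0.1818, and contributing 0 is dominant otherwise.
Wei and Taro are above the threshold, contributing 54 each; the remaining 4 contribute 0. Total contributed: 108.
Vera keeps 54 and receives 5.5 × 108 × 1/20 = 29.70 from the shared codebase effort, for a payoff of 83.70.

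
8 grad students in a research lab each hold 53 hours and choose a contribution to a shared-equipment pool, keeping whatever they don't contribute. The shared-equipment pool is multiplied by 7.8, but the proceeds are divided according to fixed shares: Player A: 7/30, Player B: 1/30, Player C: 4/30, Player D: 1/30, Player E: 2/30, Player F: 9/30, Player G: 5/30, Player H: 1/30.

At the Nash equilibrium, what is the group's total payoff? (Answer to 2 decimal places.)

A player with share s gets back 7.8·s per unit contributed, so full contribution is dominant for anyone with s > 1/7.8 = 0.1282 and zero contribution is dominant for anyone below.
The shares above 0.1282 belong to Player A, Player C, Player F and Player G, contributing 53 each; the remaining 4 contribute 0. Total contributed: 212.
The shared-equipment pool pays out 7.8 × 212 = 1653.60 in total (split across the unequal shares, but the aggregate is all that matters for the group sum).
The 4 free-riders keep 53 each, adding 212. Group total = 212 + 1653.60 = 1865.60.

1865.60 hours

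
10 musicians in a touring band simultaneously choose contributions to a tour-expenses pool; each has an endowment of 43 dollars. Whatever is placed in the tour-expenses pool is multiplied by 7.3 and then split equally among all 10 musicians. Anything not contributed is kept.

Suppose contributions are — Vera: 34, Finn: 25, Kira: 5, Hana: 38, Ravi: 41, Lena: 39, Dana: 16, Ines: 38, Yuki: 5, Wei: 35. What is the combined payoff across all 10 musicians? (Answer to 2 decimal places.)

2168.80 dollars

Total contributed: 34 + 25 + 5 + 38 + 41 + 39 + 16 + 38 + 5 + 35 = 276; total kept: 10 × 43 − 276 = 154.
The tour-expenses pool pays out 7.3 × 276 = 2014.80 in aggregate.
Group total = 154 + 2014.80 = 2168.80.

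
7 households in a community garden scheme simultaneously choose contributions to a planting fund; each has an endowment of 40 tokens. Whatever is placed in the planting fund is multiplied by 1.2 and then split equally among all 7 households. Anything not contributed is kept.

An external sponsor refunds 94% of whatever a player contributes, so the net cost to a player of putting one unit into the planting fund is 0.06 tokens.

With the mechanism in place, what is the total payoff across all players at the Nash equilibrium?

599.20 tokens

The effective private return per unit is now (1.2/7) / 0.06 = 2.8571 > 1, so every player's dominant strategy flips to full contribution.
At the Nash equilibrium everyone contributes 40. Group total payoff = 7 × (40 × 0.94 + 1.2 × 40) = 599.20.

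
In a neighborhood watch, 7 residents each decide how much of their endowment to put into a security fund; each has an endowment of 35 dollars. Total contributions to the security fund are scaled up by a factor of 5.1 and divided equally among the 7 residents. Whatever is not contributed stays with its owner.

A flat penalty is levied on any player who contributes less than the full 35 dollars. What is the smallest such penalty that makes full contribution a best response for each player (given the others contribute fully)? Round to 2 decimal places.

9.50 dollars

Given the others contribute fully, the best deviation is to contribute 0 (any partial contribution still incurs the fine and gives up units whose private return 0.7286 is below 1).
Deviating from 35 to 0 saves 35 dollars but forfeits the deviator's share of the drop in the security fund: 5.1/7 × 35 = 25.50.
So the deviation gain is 35 − 25.50 = 9.50, and the fine must be at least 9.50 dollars to wipe it out.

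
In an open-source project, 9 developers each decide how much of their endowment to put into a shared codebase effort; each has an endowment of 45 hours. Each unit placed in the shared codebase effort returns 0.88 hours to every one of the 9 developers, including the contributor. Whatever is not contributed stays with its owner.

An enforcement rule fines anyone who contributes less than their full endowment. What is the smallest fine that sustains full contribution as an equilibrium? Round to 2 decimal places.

5.40 hours

Given the others contribute fully, the best deviation is to contribute 0 (any partial contribution still incurs the fine and gives up units whose private return 0.88 is below 1).
Deviating from 45 to 0 saves 45 hours but forfeits the deviator's share of the drop in the shared codebase effort: 0.88 × 45 = 39.60.
So the deviation gain is 45 − 39.60 = 5.40, and the fine must be at least 5.40 hours to wipe it out.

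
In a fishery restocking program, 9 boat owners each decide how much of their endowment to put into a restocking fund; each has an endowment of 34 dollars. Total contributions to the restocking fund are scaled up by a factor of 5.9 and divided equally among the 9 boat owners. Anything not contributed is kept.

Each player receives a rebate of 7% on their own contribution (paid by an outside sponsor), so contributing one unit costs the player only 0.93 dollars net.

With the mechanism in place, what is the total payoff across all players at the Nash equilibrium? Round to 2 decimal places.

The effective private return is (5.9/9) / 0.93 = 0.7049, which is still under 1, so the mechanism doesn't change anyone's dominant strategy: zero contribution.
Everyone keeps their endowment and the group total is 9 × 34 = 306.

306.00 dollars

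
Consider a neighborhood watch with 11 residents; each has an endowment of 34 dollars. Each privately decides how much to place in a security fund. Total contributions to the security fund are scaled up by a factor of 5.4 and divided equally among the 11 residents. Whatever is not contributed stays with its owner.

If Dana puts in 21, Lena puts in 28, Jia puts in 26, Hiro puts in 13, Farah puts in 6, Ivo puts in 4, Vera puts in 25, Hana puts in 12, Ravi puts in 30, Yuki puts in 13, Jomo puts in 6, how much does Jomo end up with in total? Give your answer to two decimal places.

118.33 dollars

Total contributed: 21 + 28 + 26 + 13 + 6 + 4 + 25 + 12 + 30 + 13 + 6 = 184.
Each receives 5.4 × 184 / 11 = 90.33 from the security fund.
Jomo keeps 34 − 6 = 28, so Jomo's payoff is 28 + 90.33 = 118.33.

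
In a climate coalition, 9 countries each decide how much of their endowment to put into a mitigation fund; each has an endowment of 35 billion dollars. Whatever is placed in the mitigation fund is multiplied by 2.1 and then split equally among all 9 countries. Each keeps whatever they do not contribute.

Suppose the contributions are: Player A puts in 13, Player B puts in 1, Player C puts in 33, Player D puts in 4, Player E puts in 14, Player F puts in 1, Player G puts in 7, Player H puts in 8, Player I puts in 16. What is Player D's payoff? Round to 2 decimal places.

Total contributed: 13 + 1 + 33 + 4 + 14 + 1 + 7 + 8 + 16 = 97.
Each receives 2.1 × 97 / 9 = 22.63 from the mitigation fund.
Player D keeps 35 − 4 = 31, so Player D's payoff is 31 + 22.63 = 53.63.

53.63 billion dollars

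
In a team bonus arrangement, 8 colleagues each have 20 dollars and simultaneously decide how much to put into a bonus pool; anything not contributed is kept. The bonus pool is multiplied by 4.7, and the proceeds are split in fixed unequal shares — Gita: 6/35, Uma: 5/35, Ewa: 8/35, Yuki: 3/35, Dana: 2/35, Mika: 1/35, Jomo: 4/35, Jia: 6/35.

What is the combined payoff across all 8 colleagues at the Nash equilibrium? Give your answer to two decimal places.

234.00 dollars

Each unit j contributes comes back to j as 4.7 × (j's share), so j prefers to contribute only if that share exceeds 1/4.7 = 0.2128; otherwise keeping the unit dominates.
Ewa alone (share 8/35) is above the threshold, contributing 20; the remaining 7 contribute 0. Total contributed: 20.
The bonus pool pays out 4.7 × 20 = 94.00 in total (split across the unequal shares, but the aggregate is all that matters for the group sum).
The 7 free-riders keep 20 each, adding 140. Group total = 140 + 94.00 = 234.00.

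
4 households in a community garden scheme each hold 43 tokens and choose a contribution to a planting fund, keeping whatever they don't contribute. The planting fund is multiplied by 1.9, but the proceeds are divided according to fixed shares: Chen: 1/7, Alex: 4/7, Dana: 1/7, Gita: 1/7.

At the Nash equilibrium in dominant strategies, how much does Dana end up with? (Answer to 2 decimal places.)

Each unit j contributes comes back to j as 1.9 × (j's share), so j prefers to contribute only if that share exceeds 1/1.9 = 0.5263; otherwise keeping the unit dominates.
Only Alex (4/7) clears that bar, contributing 43; the remaining 3 contribute 0. Total contributed: 43.
Dana keeps 43 and receives 1.9 × 43 × 1/7 = 11.67 from the planting fund, for a payoff of 54.67.

54.67 tokens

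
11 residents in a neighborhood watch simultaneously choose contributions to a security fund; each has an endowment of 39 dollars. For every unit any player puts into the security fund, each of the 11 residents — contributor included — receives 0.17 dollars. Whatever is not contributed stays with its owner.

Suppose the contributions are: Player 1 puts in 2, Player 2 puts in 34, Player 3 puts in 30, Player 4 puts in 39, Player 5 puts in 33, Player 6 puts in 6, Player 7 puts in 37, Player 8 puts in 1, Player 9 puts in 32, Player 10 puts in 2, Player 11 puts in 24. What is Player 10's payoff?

77.80 dollars

Total contributed: 2 + 34 + 30 + 39 + 33 + 6 + 37 + 1 + 32 + 2 + 24 = 240.
Each receives 0.17 × 240 = 40.80 from the security fund.
Player 10 keeps 39 − 2 = 37, so Player 10's payoff is 37 + 40.80 = 77.80.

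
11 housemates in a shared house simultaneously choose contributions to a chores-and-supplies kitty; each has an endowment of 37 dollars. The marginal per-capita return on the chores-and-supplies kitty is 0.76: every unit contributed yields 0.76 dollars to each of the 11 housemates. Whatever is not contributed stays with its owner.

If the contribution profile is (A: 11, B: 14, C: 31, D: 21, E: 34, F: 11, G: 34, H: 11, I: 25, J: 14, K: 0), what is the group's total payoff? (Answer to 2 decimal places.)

1923.16 dollars

Total contributed: 11 + 14 + 31 + 21 + 34 + 11 + 34 + 11 + 25 + 14 + 0 = 206; total kept: 11 × 37 − 206 = 201.
The chores-and-supplies kitty pays out 0.76 × 11 × 206 = 1722.16 in aggregate.
Group total = 201 + 1722.16 = 1923.16.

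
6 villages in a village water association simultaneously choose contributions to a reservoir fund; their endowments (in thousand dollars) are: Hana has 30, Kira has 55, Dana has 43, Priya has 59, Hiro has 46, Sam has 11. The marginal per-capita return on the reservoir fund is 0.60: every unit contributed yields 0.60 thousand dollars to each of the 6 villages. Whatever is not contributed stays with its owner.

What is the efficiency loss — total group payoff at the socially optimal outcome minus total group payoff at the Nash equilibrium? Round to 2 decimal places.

The private return per contributed unit is 0.60 < 1 for everyone, so the Nash equilibrium is zero contribution and the group total is Σ E_j = 30 + 55 + 43 + 59 + 46 + 11 = 244.
Each contributed unit returns 3.600 to the group, so the social optimum is full contribution by everyone: group total = 3.600 × 244 = 878.40.
Efficiency loss = (3.600 − 1) × 244 = 634.40.

634.40 thousand dollars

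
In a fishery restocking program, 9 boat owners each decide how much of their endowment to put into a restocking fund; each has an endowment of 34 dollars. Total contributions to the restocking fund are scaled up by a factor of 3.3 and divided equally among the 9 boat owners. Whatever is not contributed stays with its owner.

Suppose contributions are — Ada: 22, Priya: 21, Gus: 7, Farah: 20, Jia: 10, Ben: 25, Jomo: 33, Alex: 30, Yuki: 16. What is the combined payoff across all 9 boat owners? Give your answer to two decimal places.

729.20 dollars

Total contributed: 22 + 21 + 7 + 20 + 10 + 25 + 33 + 30 + 16 = 184; total kept: 9 × 34 − 184 = 122.
The restocking fund pays out 3.3 × 184 = 607.20 in aggregate.
Group total = 122 + 607.20 = 729.20.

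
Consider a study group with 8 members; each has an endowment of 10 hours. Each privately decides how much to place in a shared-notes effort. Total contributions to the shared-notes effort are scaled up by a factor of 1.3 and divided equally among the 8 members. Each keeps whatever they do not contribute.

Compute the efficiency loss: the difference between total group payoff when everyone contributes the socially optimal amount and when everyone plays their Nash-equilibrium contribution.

24.00 hours

Each contributed unit returns 1.3/8 = 0.1625 to its contributor — below 1 — so contributing 0 is dominant for every player. At the Nash equilibrium everyone keeps their 10, and the group total is 8 × 10 = 80.
Each contributed unit returns 1.300 to the group as a whole (0.1625 to each of 8 players), which exceeds 1, so the social optimum is full contribution: group total = 1.300 × 80 = 104.00.
Efficiency loss = 104.00 − 80 = 24.00.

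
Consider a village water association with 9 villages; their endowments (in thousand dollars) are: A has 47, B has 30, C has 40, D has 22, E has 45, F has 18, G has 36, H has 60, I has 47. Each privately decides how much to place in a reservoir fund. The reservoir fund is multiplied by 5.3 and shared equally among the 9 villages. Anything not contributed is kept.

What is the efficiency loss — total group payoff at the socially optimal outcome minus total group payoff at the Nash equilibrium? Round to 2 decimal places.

The private return per contributed unit is 5.3/9 = 0.5889 < 1 for every player regardless of endowment, so the Nash equilibrium is zero contribution and the group total is Σ E_j = 47 + 30 + 40 + 22 + 45 + 18 + 36 + 60 + 47 = 345.
Each contributed unit returns 5.300 to the group, so the social optimum is full contribution by everyone: group total = 5.300 × 345 = 1828.50.
Efficiency loss = (5.300 − 1) × 345 = 1483.50.

1483.50 thousand dollars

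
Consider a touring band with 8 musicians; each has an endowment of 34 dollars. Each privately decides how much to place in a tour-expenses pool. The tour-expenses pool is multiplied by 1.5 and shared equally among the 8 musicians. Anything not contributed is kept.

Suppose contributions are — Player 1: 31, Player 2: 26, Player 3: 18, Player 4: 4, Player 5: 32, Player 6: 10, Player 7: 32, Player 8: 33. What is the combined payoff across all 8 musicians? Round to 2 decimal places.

Total contributed: 31 + 26 + 18 + 4 + 32 + 10 + 32 + 33 = 186; total kept: 8 × 34 − 186 = 86.
The tour-expenses pool pays out 1.5 × 186 = 279.00 in aggregate.
Group total = 86 + 279.00 = 365.00.

365.00 dollars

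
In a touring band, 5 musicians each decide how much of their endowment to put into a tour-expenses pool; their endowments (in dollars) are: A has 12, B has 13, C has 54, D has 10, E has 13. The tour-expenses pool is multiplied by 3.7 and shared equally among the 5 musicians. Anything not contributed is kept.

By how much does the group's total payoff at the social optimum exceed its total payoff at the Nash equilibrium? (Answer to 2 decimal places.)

The private return per contributed unit is 3.7/5 = 0.7400 < 1 for every player regardless of endowment, so the Nash equilibrium is zero contribution and the group total is Σ E_j = 12 + 13 + 54 + 10 + 13 = 102.
Each contributed unit returns 3.700 to the group, so the social optimum is full contribution by everyone: group total = 3.700 × 102 = 377.40.
Efficiency loss = (3.700 − 1) × 102 = 275.40.

275.40 dollars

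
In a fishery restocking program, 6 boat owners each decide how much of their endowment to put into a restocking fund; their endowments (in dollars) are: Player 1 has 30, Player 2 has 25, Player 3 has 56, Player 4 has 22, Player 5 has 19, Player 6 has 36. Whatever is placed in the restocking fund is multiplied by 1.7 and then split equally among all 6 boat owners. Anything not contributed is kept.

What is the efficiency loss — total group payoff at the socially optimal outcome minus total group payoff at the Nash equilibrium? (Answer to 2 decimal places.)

131.60 dollars

The private return per contributed unit is 1.7/6 = 0.2833 < 1 for every player regardless of endowment, so the Nash equilibrium is zero contribution and the group total is Σ E_j = 30 + 25 + 56 + 22 + 19 + 36 = 188.
Each contributed unit returns 1.700 to the group, so the social optimum is full contribution by everyone: group total = 1.700 × 188 = 319.60.
Efficiency loss = (1.700 − 1) × 188 = 131.60.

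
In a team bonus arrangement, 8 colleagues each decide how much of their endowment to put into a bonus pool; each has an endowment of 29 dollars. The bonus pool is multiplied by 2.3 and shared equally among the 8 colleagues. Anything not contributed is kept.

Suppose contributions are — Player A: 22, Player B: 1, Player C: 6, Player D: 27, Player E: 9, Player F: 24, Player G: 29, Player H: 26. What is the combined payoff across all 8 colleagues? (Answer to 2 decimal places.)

419.20 dollars

Total contributed: 22 + 1 + 6 + 27 + 9 + 24 + 29 + 26 = 144; total kept: 8 × 29 − 144 = 88.
The bonus pool pays out 2.3 × 144 = 331.20 in aggregate.
Group total = 88 + 331.20 = 419.20.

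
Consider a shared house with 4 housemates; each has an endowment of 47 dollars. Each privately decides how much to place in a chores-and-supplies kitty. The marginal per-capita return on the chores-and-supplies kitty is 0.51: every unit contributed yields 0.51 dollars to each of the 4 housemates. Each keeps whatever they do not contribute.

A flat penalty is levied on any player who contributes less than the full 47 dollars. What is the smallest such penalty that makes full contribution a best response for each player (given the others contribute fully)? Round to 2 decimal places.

23.03 dollars

Given the others contribute fully, the best deviation is to contribute 0 (any partial contribution still incurs the fine and gives up units whose private return 0.51 is below 1).
Deviating from 47 to 0 saves 47 dollars but forfeits the deviator's share of the drop in the chores-and-supplies kitty: 0.51 × 47 = 23.97.
So the deviation gain is 47 − 23.97 = 23.03, and the fine must be at least 23.03 dollars to wipe it out.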